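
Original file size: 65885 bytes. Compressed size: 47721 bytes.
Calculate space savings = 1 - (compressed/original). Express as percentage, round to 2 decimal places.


ratio = compressed/original = 47721/65885 = 0.724308
savings = 1 - ratio = 1 - 0.724308 = 0.275692
as a percentage: 0.275692 * 100 = 27.57%

Space savings = 1 - 47721/65885 = 27.57%


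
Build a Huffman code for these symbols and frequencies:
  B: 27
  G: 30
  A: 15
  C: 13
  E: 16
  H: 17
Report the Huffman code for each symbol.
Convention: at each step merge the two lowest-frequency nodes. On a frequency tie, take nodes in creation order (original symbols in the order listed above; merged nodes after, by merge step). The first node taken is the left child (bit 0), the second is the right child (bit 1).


Huffman tree construction:
Step 1: Merge C(13) + A(15) = 28
Step 2: Merge E(16) + H(17) = 33
Step 3: Merge B(27) + (C+A)(28) = 55
Step 4: Merge G(30) + (E+H)(33) = 63
Step 5: Merge (B+(C+A))(55) + (G+(E+H))(63) = 118
Read each symbol's code off the tree from the root (left child = 0, right child = 1).

Codes:
  B: 00 (length 2)
  G: 10 (length 2)
  A: 011 (length 3)
  C: 010 (length 3)
  E: 110 (length 3)
  H: 111 (length 3)
Average code length: 297/118 = 2.5169 bits/symbol


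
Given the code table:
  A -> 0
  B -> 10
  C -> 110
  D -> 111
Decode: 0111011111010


Decoding:
0 -> A
111 -> D
0 -> A
111 -> D
110 -> C
10 -> B


Result: ADADCB


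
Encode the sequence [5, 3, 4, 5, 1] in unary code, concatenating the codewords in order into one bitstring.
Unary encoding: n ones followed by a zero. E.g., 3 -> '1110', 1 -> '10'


Encode each number as n ones followed by a terminating 0:
  5 -> 111110 (6 bits)
  3 -> 1110 (4 bits)
  4 -> 11110 (5 bits)
  5 -> 111110 (6 bits)
  1 -> 10 (2 bits)
Total length = 6 + 4 + 5 + 6 + 2 = 23 bits.

Unary([5, 3, 4, 5, 1]) = 11111011101111011111010 (23 bits)


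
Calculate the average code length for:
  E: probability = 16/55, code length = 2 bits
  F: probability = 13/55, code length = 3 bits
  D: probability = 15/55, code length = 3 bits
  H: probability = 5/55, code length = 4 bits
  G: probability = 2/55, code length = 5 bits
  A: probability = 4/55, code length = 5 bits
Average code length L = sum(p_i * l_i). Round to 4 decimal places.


Weighted contributions p_i * l_i:
  E: (16/55) * 2 = 32/55
  F: (13/55) * 3 = 39/55
  D: (15/55) * 3 = 45/55
  H: (5/55) * 4 = 20/55
  G: (2/55) * 5 = 10/55
  A: (4/55) * 5 = 20/55
Sum = (32 + 39 + 45 + 20 + 10 + 20)/55 = 166/55

L = 166/55 = 3.0182 bits/symbol


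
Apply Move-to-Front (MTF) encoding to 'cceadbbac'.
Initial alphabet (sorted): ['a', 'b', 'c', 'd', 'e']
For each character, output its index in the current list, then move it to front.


MTF encoding:
'c': index 2 in ['a', 'b', 'c', 'd', 'e'] -> ['c', 'a', 'b', 'd', 'e']
'c': index 0 in ['c', 'a', 'b', 'd', 'e'] -> ['c', 'a', 'b', 'd', 'e']
'e': index 4 in ['c', 'a', 'b', 'd', 'e'] -> ['e', 'c', 'a', 'b', 'd']
'a': index 2 in ['e', 'c', 'a', 'b', 'd'] -> ['a', 'e', 'c', 'b', 'd']
'd': index 4 in ['a', 'e', 'c', 'b', 'd'] -> ['d', 'a', 'e', 'c', 'b']
'b': index 4 in ['d', 'a', 'e', 'c', 'b'] -> ['b', 'd', 'a', 'e', 'c']
'b': index 0 in ['b', 'd', 'a', 'e', 'c'] -> ['b', 'd', 'a', 'e', 'c']
'a': index 2 in ['b', 'd', 'a', 'e', 'c'] -> ['a', 'b', 'd', 'e', 'c']
'c': index 4 in ['a', 'b', 'd', 'e', 'c'] -> ['c', 'a', 'b', 'd', 'e']


Output: [2, 0, 4, 2, 4, 4, 0, 2, 4]


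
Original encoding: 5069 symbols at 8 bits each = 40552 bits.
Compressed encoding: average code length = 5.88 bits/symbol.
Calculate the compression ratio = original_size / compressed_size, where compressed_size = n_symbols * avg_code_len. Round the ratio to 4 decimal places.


original_size = n_symbols * orig_bits = 5069 * 8 = 40552 bits
compressed_size = n_symbols * avg_code_len = 5069 * 5.88 = 29805.72 bits
ratio = original_size / compressed_size = 40552 / 29805.72 = 1.3605

Compression ratio = 1.3605


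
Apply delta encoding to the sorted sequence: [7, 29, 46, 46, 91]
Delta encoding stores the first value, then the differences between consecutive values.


First value: 7
Deltas:
  29 - 7 = 22
  46 - 29 = 17
  46 - 46 = 0
  91 - 46 = 45


Delta encoded: [7, 22, 17, 0, 45]


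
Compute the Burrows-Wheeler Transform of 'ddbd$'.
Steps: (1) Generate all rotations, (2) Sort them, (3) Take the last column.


Rotations (sorted):
  0: $ddbd -> last char: d
  1: bd$dd -> last char: d
  2: d$ddb -> last char: b
  3: dbd$d -> last char: d
  4: ddbd$ -> last char: $


BWT = ddbd$


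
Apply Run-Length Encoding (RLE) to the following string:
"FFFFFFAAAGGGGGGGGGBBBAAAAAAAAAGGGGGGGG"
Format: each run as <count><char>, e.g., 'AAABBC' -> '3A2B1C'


Scanning runs left to right:
  i=0: run of 'F' x 6 -> '6F'
  i=6: run of 'A' x 3 -> '3A'
  i=9: run of 'G' x 9 -> '9G'
  i=18: run of 'B' x 3 -> '3B'
  i=21: run of 'A' x 9 -> '9A'
  i=30: run of 'G' x 8 -> '8G'

RLE = 6F3A9G3B9A8G


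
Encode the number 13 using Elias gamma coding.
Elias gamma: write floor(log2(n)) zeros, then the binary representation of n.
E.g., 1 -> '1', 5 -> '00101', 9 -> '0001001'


num_bits = floor(log2(13)) + 1 = 4
leading_zeros = num_bits - 1 = 3
binary(13) = 1101

Elias gamma(13) = '000' + '1101' = 0001101 (7 bits)


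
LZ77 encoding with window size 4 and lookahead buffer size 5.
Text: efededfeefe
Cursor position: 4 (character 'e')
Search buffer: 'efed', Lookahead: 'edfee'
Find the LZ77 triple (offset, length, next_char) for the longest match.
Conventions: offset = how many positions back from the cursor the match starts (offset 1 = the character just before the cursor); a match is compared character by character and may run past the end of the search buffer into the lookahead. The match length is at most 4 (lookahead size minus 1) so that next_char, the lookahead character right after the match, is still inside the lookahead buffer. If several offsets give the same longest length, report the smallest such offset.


Try each offset into the search buffer:
  offset=1 (pos 3, char 'd'): match length 0
  offset=2 (pos 2, char 'e'): match length 2
  offset=3 (pos 1, char 'f'): match length 0
  offset=4 (pos 0, char 'e'): match length 1
Longest match has length 2 at offset 2.
next_char = character at position 4 + 2 = 6 -> 'f'

Best match: offset=2, length=2 (matching 'ed' starting at position 2)
LZ77 triple: (2, 2, 'f')


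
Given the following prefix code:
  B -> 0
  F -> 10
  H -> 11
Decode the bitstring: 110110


Decoding step by step:
Bits 11 -> H
Bits 0 -> B
Bits 11 -> H
Bits 0 -> B


Decoded message: HBHB


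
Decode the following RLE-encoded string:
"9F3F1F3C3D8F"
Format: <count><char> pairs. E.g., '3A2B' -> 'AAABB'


Expanding each <count><char> pair:
  9F -> 'FFFFFFFFF'
  3F -> 'FFF'
  1F -> 'F'
  3C -> 'CCC'
  3D -> 'DDD'
  8F -> 'FFFFFFFF'

Decoded = FFFFFFFFFFFFFCCCDDDFFFFFFFF


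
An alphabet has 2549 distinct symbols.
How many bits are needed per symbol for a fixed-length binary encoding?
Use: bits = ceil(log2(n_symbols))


log2(2549) = 11.3157
Bracket: 2^11 = 2048 < 2549 <= 2^12 = 4096
So ceil(log2(2549)) = 12

bits = ceil(log2(2549)) = ceil(11.3157) = 12 bits


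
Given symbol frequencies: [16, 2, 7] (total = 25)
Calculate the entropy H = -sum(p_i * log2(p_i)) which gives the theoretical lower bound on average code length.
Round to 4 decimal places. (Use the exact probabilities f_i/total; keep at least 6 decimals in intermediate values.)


Per-symbol terms -p_i * log2(p_i) with p_i = f_i/25:
  p = 16/25 = 0.640000: log2(p) = -0.643856, -p*log2(p) = 0.412068
  p = 2/25 = 0.080000: log2(p) = -3.643856, -p*log2(p) = 0.291508
  p = 7/25 = 0.280000: log2(p) = -1.836501, -p*log2(p) = 0.514220
H = 0.412068 + 0.291508 + 0.514220 = 1.217796

H = 1.2178 bits/symbol


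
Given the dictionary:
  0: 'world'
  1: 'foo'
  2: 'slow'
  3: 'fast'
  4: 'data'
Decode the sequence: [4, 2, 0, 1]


Look up each index in the dictionary:
  4 -> 'data'
  2 -> 'slow'
  0 -> 'world'
  1 -> 'foo'

Decoded: "data slow world foo"


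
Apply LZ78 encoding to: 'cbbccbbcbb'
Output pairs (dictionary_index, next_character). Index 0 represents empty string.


LZ78 encoding steps:
Dictionary: {0: ''}
Step 1: w='' (idx 0), next='c' -> output (0, 'c'), add 'c' as idx 1
Step 2: w='' (idx 0), next='b' -> output (0, 'b'), add 'b' as idx 2
Step 3: w='b' (idx 2), next='c' -> output (2, 'c'), add 'bc' as idx 3
Step 4: w='c' (idx 1), next='b' -> output (1, 'b'), add 'cb' as idx 4
Step 5: w='bc' (idx 3), next='b' -> output (3, 'b'), add 'bcb' as idx 5
Step 6: w='b' (idx 2), end of input -> output (2, '')


Encoded: [(0, 'c'), (0, 'b'), (2, 'c'), (1, 'b'), (3, 'b'), (2, '')]


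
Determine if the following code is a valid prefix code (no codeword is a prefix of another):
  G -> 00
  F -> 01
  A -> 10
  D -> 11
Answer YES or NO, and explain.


Checking each pair (does one codeword prefix another?):
  G='00' vs F='01': no prefix
  G='00' vs A='10': no prefix
  G='00' vs D='11': no prefix
  F='01' vs G='00': no prefix
  F='01' vs A='10': no prefix
  F='01' vs D='11': no prefix
  A='10' vs G='00': no prefix
  A='10' vs F='01': no prefix
  A='10' vs D='11': no prefix
  D='11' vs G='00': no prefix
  D='11' vs F='01': no prefix
  D='11' vs A='10': no prefix
No violation found over all pairs.

YES -- this is a valid prefix code. No codeword is a prefix of any other codeword.


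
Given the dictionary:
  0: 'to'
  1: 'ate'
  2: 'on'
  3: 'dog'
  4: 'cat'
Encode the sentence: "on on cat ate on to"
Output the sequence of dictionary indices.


Look up each word in the dictionary:
  'on' -> 2
  'on' -> 2
  'cat' -> 4
  'ate' -> 1
  'on' -> 2
  'to' -> 0

Encoded: [2, 2, 4, 1, 2, 0]


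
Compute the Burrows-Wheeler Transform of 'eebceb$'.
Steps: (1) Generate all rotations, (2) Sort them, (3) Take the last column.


Rotations (sorted):
  0: $eebceb -> last char: b
  1: b$eebce -> last char: e
  2: bceb$ee -> last char: e
  3: ceb$eeb -> last char: b
  4: eb$eebc -> last char: c
  5: ebceb$e -> last char: e
  6: eebceb$ -> last char: $


BWT = beebce$


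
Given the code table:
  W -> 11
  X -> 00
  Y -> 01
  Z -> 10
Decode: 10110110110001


Decoding:
10 -> Z
11 -> W
01 -> Y
10 -> Z
11 -> W
00 -> X
01 -> Y


Result: ZWYZWXY


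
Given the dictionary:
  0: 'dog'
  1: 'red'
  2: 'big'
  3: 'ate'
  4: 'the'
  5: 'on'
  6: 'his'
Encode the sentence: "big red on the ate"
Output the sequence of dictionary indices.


Look up each word in the dictionary:
  'big' -> 2
  'red' -> 1
  'on' -> 5
  'the' -> 4
  'ate' -> 3

Encoded: [2, 1, 5, 4, 3]


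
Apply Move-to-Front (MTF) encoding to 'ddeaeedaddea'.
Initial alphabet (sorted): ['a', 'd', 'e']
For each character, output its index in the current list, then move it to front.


MTF encoding:
'd': index 1 in ['a', 'd', 'e'] -> ['d', 'a', 'e']
'd': index 0 in ['d', 'a', 'e'] -> ['d', 'a', 'e']
'e': index 2 in ['d', 'a', 'e'] -> ['e', 'd', 'a']
'a': index 2 in ['e', 'd', 'a'] -> ['a', 'e', 'd']
'e': index 1 in ['a', 'e', 'd'] -> ['e', 'a', 'd']
'e': index 0 in ['e', 'a', 'd'] -> ['e', 'a', 'd']
'd': index 2 in ['e', 'a', 'd'] -> ['d', 'e', 'a']
'a': index 2 in ['d', 'e', 'a'] -> ['a', 'd', 'e']
'd': index 1 in ['a', 'd', 'e'] -> ['d', 'a', 'e']
'd': index 0 in ['d', 'a', 'e'] -> ['d', 'a', 'e']
'e': index 2 in ['d', 'a', 'e'] -> ['e', 'd', 'a']
'a': index 2 in ['e', 'd', 'a'] -> ['a', 'e', 'd']


Output: [1, 0, 2, 2, 1, 0, 2, 2, 1, 0, 2, 2]


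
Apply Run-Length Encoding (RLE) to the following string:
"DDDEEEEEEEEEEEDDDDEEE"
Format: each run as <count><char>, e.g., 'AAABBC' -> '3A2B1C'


Scanning runs left to right:
  i=0: run of 'D' x 3 -> '3D'
  i=3: run of 'E' x 11 -> '11E'
  i=14: run of 'D' x 4 -> '4D'
  i=18: run of 'E' x 3 -> '3E'

RLE = 3D11E4D3E


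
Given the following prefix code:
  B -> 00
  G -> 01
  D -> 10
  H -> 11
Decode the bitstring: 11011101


Decoding step by step:
Bits 11 -> H
Bits 01 -> G
Bits 11 -> H
Bits 01 -> G


Decoded message: HGHG


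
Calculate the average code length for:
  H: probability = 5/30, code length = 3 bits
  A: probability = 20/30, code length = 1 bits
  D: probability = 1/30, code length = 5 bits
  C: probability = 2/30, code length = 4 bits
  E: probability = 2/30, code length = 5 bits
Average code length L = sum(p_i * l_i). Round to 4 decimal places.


Weighted contributions p_i * l_i:
  H: (5/30) * 3 = 15/30
  A: (20/30) * 1 = 20/30
  D: (1/30) * 5 = 5/30
  C: (2/30) * 4 = 8/30
  E: (2/30) * 5 = 10/30
Sum = (15 + 20 + 5 + 8 + 10)/30 = 58/30

L = 58/30 = 1.9333 bits/symbol


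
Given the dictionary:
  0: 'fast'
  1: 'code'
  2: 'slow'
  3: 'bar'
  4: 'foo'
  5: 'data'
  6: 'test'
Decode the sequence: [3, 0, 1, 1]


Look up each index in the dictionary:
  3 -> 'bar'
  0 -> 'fast'
  1 -> 'code'
  1 -> 'code'

Decoded: "bar fast code code"


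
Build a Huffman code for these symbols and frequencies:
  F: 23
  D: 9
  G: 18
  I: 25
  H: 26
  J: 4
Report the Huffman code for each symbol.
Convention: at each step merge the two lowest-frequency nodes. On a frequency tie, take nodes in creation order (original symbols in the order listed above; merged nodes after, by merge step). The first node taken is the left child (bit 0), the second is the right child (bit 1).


Huffman tree construction:
Step 1: Merge J(4) + D(9) = 13
Step 2: Merge (J+D)(13) + G(18) = 31
Step 3: Merge F(23) + I(25) = 48
Step 4: Merge H(26) + ((J+D)+G)(31) = 57
Step 5: Merge (F+I)(48) + (H+((J+D)+G))(57) = 105
Read each symbol's code off the tree from the root (left child = 0, right child = 1).

Codes:
  F: 00 (length 2)
  D: 1101 (length 4)
  G: 111 (length 3)
  I: 01 (length 2)
  H: 10 (length 2)
  J: 1100 (length 4)
Average code length: 254/105 = 2.4190 bits/symbol


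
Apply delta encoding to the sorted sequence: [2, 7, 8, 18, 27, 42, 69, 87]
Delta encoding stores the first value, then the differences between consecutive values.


First value: 2
Deltas:
  7 - 2 = 5
  8 - 7 = 1
  18 - 8 = 10
  27 - 18 = 9
  42 - 27 = 15
  69 - 42 = 27
  87 - 69 = 18


Delta encoded: [2, 5, 1, 10, 9, 15, 27, 18]


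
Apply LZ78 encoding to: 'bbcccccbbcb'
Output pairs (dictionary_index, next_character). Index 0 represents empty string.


LZ78 encoding steps:
Dictionary: {0: ''}
Step 1: w='' (idx 0), next='b' -> output (0, 'b'), add 'b' as idx 1
Step 2: w='b' (idx 1), next='c' -> output (1, 'c'), add 'bc' as idx 2
Step 3: w='' (idx 0), next='c' -> output (0, 'c'), add 'c' as idx 3
Step 4: w='c' (idx 3), next='c' -> output (3, 'c'), add 'cc' as idx 4
Step 5: w='c' (idx 3), next='b' -> output (3, 'b'), add 'cb' as idx 5
Step 6: w='bc' (idx 2), next='b' -> output (2, 'b'), add 'bcb' as idx 6


Encoded: [(0, 'b'), (1, 'c'), (0, 'c'), (3, 'c'), (3, 'b'), (2, 'b')]


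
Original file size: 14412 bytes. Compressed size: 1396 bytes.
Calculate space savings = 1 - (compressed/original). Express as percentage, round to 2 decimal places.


ratio = compressed/original = 1396/14412 = 0.096864
savings = 1 - ratio = 1 - 0.096864 = 0.903136
as a percentage: 0.903136 * 100 = 90.31%

Space savings = 1 - 1396/14412 = 90.31%


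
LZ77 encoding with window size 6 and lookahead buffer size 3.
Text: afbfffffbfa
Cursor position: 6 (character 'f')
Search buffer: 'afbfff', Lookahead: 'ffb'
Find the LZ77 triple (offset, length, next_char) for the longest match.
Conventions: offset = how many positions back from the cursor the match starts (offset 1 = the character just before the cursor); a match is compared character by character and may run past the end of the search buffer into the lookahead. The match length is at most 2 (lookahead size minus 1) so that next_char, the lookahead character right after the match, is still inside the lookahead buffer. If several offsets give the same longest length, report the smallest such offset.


Try each offset into the search buffer:
  offset=1 (pos 5, char 'f'): match length 2
  offset=2 (pos 4, char 'f'): match length 2
  offset=3 (pos 3, char 'f'): match length 2
  offset=4 (pos 2, char 'b'): match length 0
  offset=5 (pos 1, char 'f'): match length 1
  offset=6 (pos 0, char 'a'): match length 0
Longest match has length 2, found at offsets 1, 2, 3; take the smallest, offset 1.
next_char = character at position 6 + 2 = 8 -> 'b'

Best match: offset=1, length=2 (matching 'ff' starting at position 5)
LZ77 triple: (1, 2, 'b')


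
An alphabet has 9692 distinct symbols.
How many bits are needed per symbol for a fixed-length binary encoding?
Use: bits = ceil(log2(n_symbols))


log2(9692) = 13.2426
Bracket: 2^13 = 8192 < 9692 <= 2^14 = 16384
So ceil(log2(9692)) = 14

bits = ceil(log2(9692)) = ceil(13.2426) = 14 bits


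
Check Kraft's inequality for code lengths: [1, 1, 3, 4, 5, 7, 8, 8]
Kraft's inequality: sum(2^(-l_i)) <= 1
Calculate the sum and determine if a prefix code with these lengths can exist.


Sum = 2^(-1) + 2^(-1) + 2^(-3) + 2^(-4) + 2^(-5) + 2^(-7) + 2^(-8) + 2^(-8)
    = 0.5 + 0.5 + 0.125 + 0.0625 + 0.03125 + 0.0078125 + 0.00390625 + 0.00390625
    = 316/256 = 1.234375
Since 1.234375 > 1, Kraft's inequality is NOT satisfied.
A prefix code with these lengths CANNOT exist.

Kraft sum = 1.234375. Not satisfied.


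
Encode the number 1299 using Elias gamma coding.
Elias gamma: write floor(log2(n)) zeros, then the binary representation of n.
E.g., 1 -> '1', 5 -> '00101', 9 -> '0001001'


num_bits = floor(log2(1299)) + 1 = 11
leading_zeros = num_bits - 1 = 10
binary(1299) = 10100010011

Elias gamma(1299) = '0000000000' + '10100010011' = 000000000010100010011 (21 bits)


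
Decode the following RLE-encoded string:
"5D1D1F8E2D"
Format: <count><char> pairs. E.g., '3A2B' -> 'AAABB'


Expanding each <count><char> pair:
  5D -> 'DDDDD'
  1D -> 'D'
  1F -> 'F'
  8E -> 'EEEEEEEE'
  2D -> 'DD'

Decoded = DDDDDDFEEEEEEEEDD


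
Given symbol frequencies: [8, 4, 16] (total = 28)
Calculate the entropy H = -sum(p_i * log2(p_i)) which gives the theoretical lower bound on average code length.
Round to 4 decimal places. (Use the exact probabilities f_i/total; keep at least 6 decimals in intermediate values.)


Per-symbol terms -p_i * log2(p_i) with p_i = f_i/28:
  p = 8/28 = 0.285714: log2(p) = -1.807355, -p*log2(p) = 0.516387
  p = 4/28 = 0.142857: log2(p) = -2.807355, -p*log2(p) = 0.401051
  p = 16/28 = 0.571429: log2(p) = -0.807355, -p*log2(p) = 0.461346
H = 0.516387 + 0.401051 + 0.461346 = 1.378784

H = 1.3788 bits/symbol


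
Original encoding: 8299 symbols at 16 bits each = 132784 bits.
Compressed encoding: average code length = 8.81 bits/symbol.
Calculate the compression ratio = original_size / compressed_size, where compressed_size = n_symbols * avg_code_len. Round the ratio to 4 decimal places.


original_size = n_symbols * orig_bits = 8299 * 16 = 132784 bits
compressed_size = n_symbols * avg_code_len = 8299 * 8.81 = 73114.19 bits
ratio = original_size / compressed_size = 132784 / 73114.19 = 1.8161

Compression ratio = 1.8161


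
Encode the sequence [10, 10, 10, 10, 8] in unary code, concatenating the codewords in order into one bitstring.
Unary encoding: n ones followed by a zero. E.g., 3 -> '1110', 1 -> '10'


Encode each number as n ones followed by a terminating 0:
  10 -> 11111111110 (11 bits)
  10 -> 11111111110 (11 bits)
  10 -> 11111111110 (11 bits)
  10 -> 11111111110 (11 bits)
  8 -> 111111110 (9 bits)
Total length = 11 + 11 + 11 + 11 + 9 = 53 bits.

Unary([10, 10, 10, 10, 8]) = 11111111110111111111101111111111011111111110111111110 (53 bits)


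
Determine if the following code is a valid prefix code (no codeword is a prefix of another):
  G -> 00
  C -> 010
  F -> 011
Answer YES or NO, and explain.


Checking each pair (does one codeword prefix another?):
  G='00' vs C='010': no prefix
  G='00' vs F='011': no prefix
  C='010' vs G='00': no prefix
  C='010' vs F='011': no prefix
  F='011' vs G='00': no prefix
  F='011' vs C='010': no prefix
No violation found over all pairs.

YES -- this is a valid prefix code. No codeword is a prefix of any other codeword.


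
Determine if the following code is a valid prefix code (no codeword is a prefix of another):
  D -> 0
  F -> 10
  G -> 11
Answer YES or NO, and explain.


Checking each pair (does one codeword prefix another?):
  D='0' vs F='10': no prefix
  D='0' vs G='11': no prefix
  F='10' vs D='0': no prefix
  F='10' vs G='11': no prefix
  G='11' vs D='0': no prefix
  G='11' vs F='10': no prefix
No violation found over all pairs.

YES -- this is a valid prefix code. No codeword is a prefix of any other codeword.


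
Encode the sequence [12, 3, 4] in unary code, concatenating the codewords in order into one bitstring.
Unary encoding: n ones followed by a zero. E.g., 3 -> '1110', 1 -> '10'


Encode each number as n ones followed by a terminating 0:
  12 -> 1111111111110 (13 bits)
  3 -> 1110 (4 bits)
  4 -> 11110 (5 bits)
Total length = 13 + 4 + 5 = 22 bits.

Unary([12, 3, 4]) = 1111111111110111011110 (22 bits)


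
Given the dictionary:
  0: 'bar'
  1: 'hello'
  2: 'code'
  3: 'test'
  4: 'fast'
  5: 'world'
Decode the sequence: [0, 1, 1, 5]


Look up each index in the dictionary:
  0 -> 'bar'
  1 -> 'hello'
  1 -> 'hello'
  5 -> 'world'

Decoded: "bar hello hello world"


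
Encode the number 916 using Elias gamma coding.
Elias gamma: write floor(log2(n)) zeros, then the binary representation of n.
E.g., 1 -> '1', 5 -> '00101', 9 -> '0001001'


num_bits = floor(log2(916)) + 1 = 10
leading_zeros = num_bits - 1 = 9
binary(916) = 1110010100

Elias gamma(916) = '000000000' + '1110010100' = 0000000001110010100 (19 bits)


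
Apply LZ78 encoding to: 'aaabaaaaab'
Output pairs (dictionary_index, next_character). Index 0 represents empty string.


LZ78 encoding steps:
Dictionary: {0: ''}
Step 1: w='' (idx 0), next='a' -> output (0, 'a'), add 'a' as idx 1
Step 2: w='a' (idx 1), next='a' -> output (1, 'a'), add 'aa' as idx 2
Step 3: w='' (idx 0), next='b' -> output (0, 'b'), add 'b' as idx 3
Step 4: w='aa' (idx 2), next='a' -> output (2, 'a'), add 'aaa' as idx 4
Step 5: w='aa' (idx 2), next='b' -> output (2, 'b'), add 'aab' as idx 5


Encoded: [(0, 'a'), (1, 'a'), (0, 'b'), (2, 'a'), (2, 'b')]


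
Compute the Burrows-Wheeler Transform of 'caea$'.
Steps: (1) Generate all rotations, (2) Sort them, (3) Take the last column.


Rotations (sorted):
  0: $caea -> last char: a
  1: a$cae -> last char: e
  2: aea$c -> last char: c
  3: caea$ -> last char: $
  4: ea$ca -> last char: a


BWT = aec$a


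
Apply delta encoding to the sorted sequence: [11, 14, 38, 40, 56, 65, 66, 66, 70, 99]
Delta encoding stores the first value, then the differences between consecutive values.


First value: 11
Deltas:
  14 - 11 = 3
  38 - 14 = 24
  40 - 38 = 2
  56 - 40 = 16
  65 - 56 = 9
  66 - 65 = 1
  66 - 66 = 0
  70 - 66 = 4
  99 - 70 = 29


Delta encoded: [11, 3, 24, 2, 16, 9, 1, 0, 4, 29]


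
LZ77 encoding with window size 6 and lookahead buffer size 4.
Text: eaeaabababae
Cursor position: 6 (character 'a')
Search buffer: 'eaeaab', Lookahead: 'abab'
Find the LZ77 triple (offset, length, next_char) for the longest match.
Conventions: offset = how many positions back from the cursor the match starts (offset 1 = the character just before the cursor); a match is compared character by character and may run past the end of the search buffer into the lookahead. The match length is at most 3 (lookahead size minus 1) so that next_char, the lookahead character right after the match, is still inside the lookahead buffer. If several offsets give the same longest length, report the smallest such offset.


Try each offset into the search buffer:
  offset=1 (pos 5, char 'b'): match length 0
  offset=2 (pos 4, char 'a'): match length 3
  offset=3 (pos 3, char 'a'): match length 1
  offset=4 (pos 2, char 'e'): match length 0
  offset=5 (pos 1, char 'a'): match length 1
  offset=6 (pos 0, char 'e'): match length 0
Longest match has length 3 at offset 2.
next_char = character at position 6 + 3 = 9 -> 'b'

Best match: offset=2, length=3 (matching 'aba' starting at position 4)
LZ77 triple: (2, 3, 'b')


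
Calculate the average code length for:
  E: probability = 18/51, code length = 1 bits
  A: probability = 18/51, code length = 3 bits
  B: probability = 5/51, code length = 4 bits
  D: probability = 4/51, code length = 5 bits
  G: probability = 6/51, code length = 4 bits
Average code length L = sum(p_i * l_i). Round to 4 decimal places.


Weighted contributions p_i * l_i:
  E: (18/51) * 1 = 18/51
  A: (18/51) * 3 = 54/51
  B: (5/51) * 4 = 20/51
  D: (4/51) * 5 = 20/51
  G: (6/51) * 4 = 24/51
Sum = (18 + 54 + 20 + 20 + 24)/51 = 136/51

L = 136/51 = 2.6667 bits/symbol


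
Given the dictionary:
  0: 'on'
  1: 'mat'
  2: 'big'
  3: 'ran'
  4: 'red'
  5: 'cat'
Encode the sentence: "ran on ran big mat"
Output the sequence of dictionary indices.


Look up each word in the dictionary:
  'ran' -> 3
  'on' -> 0
  'ran' -> 3
  'big' -> 2
  'mat' -> 1

Encoded: [3, 0, 3, 2, 1]


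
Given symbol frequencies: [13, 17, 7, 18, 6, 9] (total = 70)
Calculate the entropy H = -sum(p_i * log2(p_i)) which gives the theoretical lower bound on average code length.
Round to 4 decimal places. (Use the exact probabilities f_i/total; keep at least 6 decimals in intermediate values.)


Per-symbol terms -p_i * log2(p_i) with p_i = f_i/70:
  p = 13/70 = 0.185714: log2(p) = -2.428843, -p*log2(p) = 0.451071
  p = 17/70 = 0.242857: log2(p) = -2.041820, -p*log2(p) = 0.495871
  p = 7/70 = 0.100000: log2(p) = -3.321928, -p*log2(p) = 0.332193
  p = 18/70 = 0.257143: log2(p) = -1.959358, -p*log2(p) = 0.503835
  p = 6/70 = 0.085714: log2(p) = -3.544321, -p*log2(p) = 0.303799
  p = 9/70 = 0.128571: log2(p) = -2.959358, -p*log2(p) = 0.380489
H = 0.451071 + 0.495871 + 0.332193 + 0.503835 + 0.303799 + 0.380489 = 2.467258

H = 2.4673 bits/symbol


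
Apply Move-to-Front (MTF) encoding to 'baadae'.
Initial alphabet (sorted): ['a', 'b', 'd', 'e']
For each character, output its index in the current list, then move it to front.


MTF encoding:
'b': index 1 in ['a', 'b', 'd', 'e'] -> ['b', 'a', 'd', 'e']
'a': index 1 in ['b', 'a', 'd', 'e'] -> ['a', 'b', 'd', 'e']
'a': index 0 in ['a', 'b', 'd', 'e'] -> ['a', 'b', 'd', 'e']
'd': index 2 in ['a', 'b', 'd', 'e'] -> ['d', 'a', 'b', 'e']
'a': index 1 in ['d', 'a', 'b', 'e'] -> ['a', 'd', 'b', 'e']
'e': index 3 in ['a', 'd', 'b', 'e'] -> ['e', 'a', 'd', 'b']


Output: [1, 1, 0, 2, 1, 3]


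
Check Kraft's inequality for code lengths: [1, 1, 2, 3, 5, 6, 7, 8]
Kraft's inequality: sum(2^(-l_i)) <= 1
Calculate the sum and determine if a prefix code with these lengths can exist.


Sum = 2^(-1) + 2^(-1) + 2^(-2) + 2^(-3) + 2^(-5) + 2^(-6) + 2^(-7) + 2^(-8)
    = 0.5 + 0.5 + 0.25 + 0.125 + 0.03125 + 0.015625 + 0.0078125 + 0.00390625
    = 367/256 = 1.43359375
Since 1.43359375 > 1, Kraft's inequality is NOT satisfied.
A prefix code with these lengths CANNOT exist.

Kraft sum = 1.43359375. Not satisfied.


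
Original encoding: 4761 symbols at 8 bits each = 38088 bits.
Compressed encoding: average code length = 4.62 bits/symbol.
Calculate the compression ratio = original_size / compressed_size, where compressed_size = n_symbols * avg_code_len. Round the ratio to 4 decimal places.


original_size = n_symbols * orig_bits = 4761 * 8 = 38088 bits
compressed_size = n_symbols * avg_code_len = 4761 * 4.62 = 21995.82 bits
ratio = original_size / compressed_size = 38088 / 21995.82 = 1.7316

Compression ratio = 1.7316


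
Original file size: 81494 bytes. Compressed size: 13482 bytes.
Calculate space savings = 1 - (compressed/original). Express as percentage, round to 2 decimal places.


ratio = compressed/original = 13482/81494 = 0.165435
savings = 1 - ratio = 1 - 0.165435 = 0.834565
as a percentage: 0.834565 * 100 = 83.46%

Space savings = 1 - 13482/81494 = 83.46%


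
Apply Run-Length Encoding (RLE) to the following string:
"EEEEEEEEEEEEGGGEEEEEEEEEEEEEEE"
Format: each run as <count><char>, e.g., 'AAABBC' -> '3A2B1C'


Scanning runs left to right:
  i=0: run of 'E' x 12 -> '12E'
  i=12: run of 'G' x 3 -> '3G'
  i=15: run of 'E' x 15 -> '15E'

RLE = 12E3G15E


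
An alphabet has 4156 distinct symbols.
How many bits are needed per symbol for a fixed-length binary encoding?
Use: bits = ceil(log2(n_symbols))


log2(4156) = 12.021
Bracket: 2^12 = 4096 < 4156 <= 2^13 = 8192
So ceil(log2(4156)) = 13

bits = ceil(log2(4156)) = ceil(12.021) = 13 bits


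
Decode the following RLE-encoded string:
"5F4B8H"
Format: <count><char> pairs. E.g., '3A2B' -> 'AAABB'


Expanding each <count><char> pair:
  5F -> 'FFFFF'
  4B -> 'BBBB'
  8H -> 'HHHHHHHH'

Decoded = FFFFFBBBBHHHHHHHH


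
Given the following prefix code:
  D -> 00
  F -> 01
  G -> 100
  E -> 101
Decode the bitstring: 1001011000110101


Decoding step by step:
Bits 100 -> G
Bits 101 -> E
Bits 100 -> G
Bits 01 -> F
Bits 101 -> E
Bits 01 -> F


Decoded message: GEGFEF


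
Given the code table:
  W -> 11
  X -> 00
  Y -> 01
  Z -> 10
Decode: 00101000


Decoding:
00 -> X
10 -> Z
10 -> Z
00 -> X


Result: XZZX


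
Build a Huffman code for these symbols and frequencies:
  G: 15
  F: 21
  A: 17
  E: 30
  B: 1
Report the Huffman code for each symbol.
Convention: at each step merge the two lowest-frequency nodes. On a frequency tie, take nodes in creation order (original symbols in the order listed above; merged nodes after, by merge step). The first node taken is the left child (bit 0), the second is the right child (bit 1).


Huffman tree construction:
Step 1: Merge B(1) + G(15) = 16
Step 2: Merge (B+G)(16) + A(17) = 33
Step 3: Merge F(21) + E(30) = 51
Step 4: Merge ((B+G)+A)(33) + (F+E)(51) = 84
Read each symbol's code off the tree from the root (left child = 0, right child = 1).

Codes:
  G: 001 (length 3)
  F: 10 (length 2)
  A: 01 (length 2)
  E: 11 (length 2)
  B: 000 (length 3)
Average code length: 184/84 = 2.1905 bits/symbol


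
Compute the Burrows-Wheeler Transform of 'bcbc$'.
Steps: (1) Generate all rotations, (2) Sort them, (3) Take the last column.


Rotations (sorted):
  0: $bcbc -> last char: c
  1: bc$bc -> last char: c
  2: bcbc$ -> last char: $
  3: c$bcb -> last char: b
  4: cbc$b -> last char: b


BWT = cc$bb


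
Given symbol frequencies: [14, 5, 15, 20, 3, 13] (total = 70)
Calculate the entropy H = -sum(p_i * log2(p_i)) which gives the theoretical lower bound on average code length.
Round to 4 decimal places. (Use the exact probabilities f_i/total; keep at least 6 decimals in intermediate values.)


Per-symbol terms -p_i * log2(p_i) with p_i = f_i/70:
  p = 14/70 = 0.200000: log2(p) = -2.321928, -p*log2(p) = 0.464386
  p = 5/70 = 0.071429: log2(p) = -3.807355, -p*log2(p) = 0.271954
  p = 15/70 = 0.214286: log2(p) = -2.222392, -p*log2(p) = 0.476227
  p = 20/70 = 0.285714: log2(p) = -1.807355, -p*log2(p) = 0.516387
  p = 3/70 = 0.042857: log2(p) = -4.544321, -p*log2(p) = 0.194757
  p = 13/70 = 0.185714: log2(p) = -2.428843, -p*log2(p) = 0.451071
H = 0.464386 + 0.271954 + 0.476227 + 0.516387 + 0.194757 + 0.451071 = 2.374782

H = 2.3748 bits/symbol


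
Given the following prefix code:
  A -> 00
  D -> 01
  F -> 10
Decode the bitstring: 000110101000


Decoding step by step:
Bits 00 -> A
Bits 01 -> D
Bits 10 -> F
Bits 10 -> F
Bits 10 -> F
Bits 00 -> A


Decoded message: ADFFFA


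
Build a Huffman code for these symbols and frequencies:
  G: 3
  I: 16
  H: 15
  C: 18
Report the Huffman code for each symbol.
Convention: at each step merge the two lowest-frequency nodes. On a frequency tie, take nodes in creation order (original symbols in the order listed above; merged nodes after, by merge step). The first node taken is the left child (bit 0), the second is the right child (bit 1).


Huffman tree construction:
Step 1: Merge G(3) + H(15) = 18
Step 2: Merge I(16) + C(18) = 34
Step 3: Merge (G+H)(18) + (I+C)(34) = 52
Read each symbol's code off the tree from the root (left child = 0, right child = 1).

Codes:
  G: 00 (length 2)
  I: 10 (length 2)
  H: 01 (length 2)
  C: 11 (length 2)
Average code length: 104/52 = 2.0000 bits/symbol


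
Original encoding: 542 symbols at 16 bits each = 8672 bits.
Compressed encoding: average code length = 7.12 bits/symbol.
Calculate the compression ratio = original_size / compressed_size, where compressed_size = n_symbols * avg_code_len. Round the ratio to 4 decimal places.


original_size = n_symbols * orig_bits = 542 * 16 = 8672 bits
compressed_size = n_symbols * avg_code_len = 542 * 7.12 = 3859.04 bits
ratio = original_size / compressed_size = 8672 / 3859.04 = 2.2472

Compression ratio = 2.2472


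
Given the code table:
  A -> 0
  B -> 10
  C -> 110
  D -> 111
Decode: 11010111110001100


Decoding:
110 -> C
10 -> B
111 -> D
110 -> C
0 -> A
0 -> A
110 -> C
0 -> A


Result: CBDCAACA


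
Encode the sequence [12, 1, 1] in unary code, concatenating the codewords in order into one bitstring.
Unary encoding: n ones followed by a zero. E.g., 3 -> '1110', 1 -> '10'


Encode each number as n ones followed by a terminating 0:
  12 -> 1111111111110 (13 bits)
  1 -> 10 (2 bits)
  1 -> 10 (2 bits)
Total length = 13 + 2 + 2 = 17 bits.

Unary([12, 1, 1]) = 11111111111101010 (17 bits)


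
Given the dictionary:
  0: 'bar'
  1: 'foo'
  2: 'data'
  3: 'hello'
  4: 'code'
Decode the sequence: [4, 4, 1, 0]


Look up each index in the dictionary:
  4 -> 'code'
  4 -> 'code'
  1 -> 'foo'
  0 -> 'bar'

Decoded: "code code foo bar"


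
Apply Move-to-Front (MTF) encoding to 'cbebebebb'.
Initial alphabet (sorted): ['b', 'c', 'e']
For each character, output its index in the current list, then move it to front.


MTF encoding:
'c': index 1 in ['b', 'c', 'e'] -> ['c', 'b', 'e']
'b': index 1 in ['c', 'b', 'e'] -> ['b', 'c', 'e']
'e': index 2 in ['b', 'c', 'e'] -> ['e', 'b', 'c']
'b': index 1 in ['e', 'b', 'c'] -> ['b', 'e', 'c']
'e': index 1 in ['b', 'e', 'c'] -> ['e', 'b', 'c']
'b': index 1 in ['e', 'b', 'c'] -> ['b', 'e', 'c']
'e': index 1 in ['b', 'e', 'c'] -> ['e', 'b', 'c']
'b': index 1 in ['e', 'b', 'c'] -> ['b', 'e', 'c']
'b': index 0 in ['b', 'e', 'c'] -> ['b', 'e', 'c']


Output: [1, 1, 2, 1, 1, 1, 1, 1, 0]


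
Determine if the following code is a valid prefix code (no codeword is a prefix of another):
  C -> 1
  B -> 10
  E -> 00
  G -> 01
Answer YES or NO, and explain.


Checking each pair (does one codeword prefix another?):
  C='1' vs B='10': prefix -- VIOLATION

NO -- this is NOT a valid prefix code. C (1) is a prefix of B (10).


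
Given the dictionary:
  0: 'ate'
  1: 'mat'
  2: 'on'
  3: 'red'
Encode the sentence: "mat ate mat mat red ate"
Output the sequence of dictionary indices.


Look up each word in the dictionary:
  'mat' -> 1
  'ate' -> 0
  'mat' -> 1
  'mat' -> 1
  'red' -> 3
  'ate' -> 0

Encoded: [1, 0, 1, 1, 3, 0]


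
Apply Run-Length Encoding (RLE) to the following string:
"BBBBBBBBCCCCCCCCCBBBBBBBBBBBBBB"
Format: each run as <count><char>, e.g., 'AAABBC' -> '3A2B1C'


Scanning runs left to right:
  i=0: run of 'B' x 8 -> '8B'
  i=8: run of 'C' x 9 -> '9C'
  i=17: run of 'B' x 14 -> '14B'

RLE = 8B9C14B


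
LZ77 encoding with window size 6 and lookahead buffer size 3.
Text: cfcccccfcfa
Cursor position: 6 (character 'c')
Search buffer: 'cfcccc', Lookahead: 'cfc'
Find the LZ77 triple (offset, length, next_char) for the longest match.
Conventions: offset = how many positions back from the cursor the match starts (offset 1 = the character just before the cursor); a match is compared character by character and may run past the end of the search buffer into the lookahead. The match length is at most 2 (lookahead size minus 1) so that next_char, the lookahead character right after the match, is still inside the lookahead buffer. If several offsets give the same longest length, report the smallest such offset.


Try each offset into the search buffer:
  offset=1 (pos 5, char 'c'): match length 1
  offset=2 (pos 4, char 'c'): match length 1
  offset=3 (pos 3, char 'c'): match length 1
  offset=4 (pos 2, char 'c'): match length 1
  offset=5 (pos 1, char 'f'): match length 0
  offset=6 (pos 0, char 'c'): match length 2
Longest match has length 2 at offset 6.
next_char = character at position 6 + 2 = 8 -> 'c'

Best match: offset=6, length=2 (matching 'cf' starting at position 0)
LZ77 triple: (6, 2, 'c')


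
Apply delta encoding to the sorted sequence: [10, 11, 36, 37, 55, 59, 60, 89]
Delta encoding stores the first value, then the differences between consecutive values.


First value: 10
Deltas:
  11 - 10 = 1
  36 - 11 = 25
  37 - 36 = 1
  55 - 37 = 18
  59 - 55 = 4
  60 - 59 = 1
  89 - 60 = 29


Delta encoded: [10, 1, 25, 1, 18, 4, 1, 29]


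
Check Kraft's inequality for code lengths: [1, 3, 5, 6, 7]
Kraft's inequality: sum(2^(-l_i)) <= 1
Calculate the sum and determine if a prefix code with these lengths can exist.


Sum = 2^(-1) + 2^(-3) + 2^(-5) + 2^(-6) + 2^(-7)
    = 0.5 + 0.125 + 0.03125 + 0.015625 + 0.0078125
    = 87/128 = 0.6796875
Since 0.6796875 <= 1, Kraft's inequality IS satisfied.
A prefix code with these lengths CAN exist.

Kraft sum = 0.6796875. Satisfied.


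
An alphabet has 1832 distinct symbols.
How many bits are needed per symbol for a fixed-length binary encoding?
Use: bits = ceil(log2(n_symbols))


log2(1832) = 10.8392
Bracket: 2^10 = 1024 < 1832 <= 2^11 = 2048
So ceil(log2(1832)) = 11

bits = ceil(log2(1832)) = ceil(10.8392) = 11 bits


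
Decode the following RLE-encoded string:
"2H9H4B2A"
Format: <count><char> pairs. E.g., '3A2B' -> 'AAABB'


Expanding each <count><char> pair:
  2H -> 'HH'
  9H -> 'HHHHHHHHH'
  4B -> 'BBBB'
  2A -> 'AA'

Decoded = HHHHHHHHHHHBBBBAA


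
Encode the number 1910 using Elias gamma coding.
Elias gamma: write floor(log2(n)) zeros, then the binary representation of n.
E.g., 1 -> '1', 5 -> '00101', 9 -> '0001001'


num_bits = floor(log2(1910)) + 1 = 11
leading_zeros = num_bits - 1 = 10
binary(1910) = 11101110110

Elias gamma(1910) = '0000000000' + '11101110110' = 000000000011101110110 (21 bits)


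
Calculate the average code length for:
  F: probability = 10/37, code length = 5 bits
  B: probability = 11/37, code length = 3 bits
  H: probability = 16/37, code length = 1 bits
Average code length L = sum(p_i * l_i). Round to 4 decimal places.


Weighted contributions p_i * l_i:
  F: (10/37) * 5 = 50/37
  B: (11/37) * 3 = 33/37
  H: (16/37) * 1 = 16/37
Sum = (50 + 33 + 16)/37 = 99/37

L = 99/37 = 2.6757 bits/symbol


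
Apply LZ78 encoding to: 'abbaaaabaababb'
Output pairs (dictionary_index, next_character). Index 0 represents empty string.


LZ78 encoding steps:
Dictionary: {0: ''}
Step 1: w='' (idx 0), next='a' -> output (0, 'a'), add 'a' as idx 1
Step 2: w='' (idx 0), next='b' -> output (0, 'b'), add 'b' as idx 2
Step 3: w='b' (idx 2), next='a' -> output (2, 'a'), add 'ba' as idx 3
Step 4: w='a' (idx 1), next='a' -> output (1, 'a'), add 'aa' as idx 4
Step 5: w='a' (idx 1), next='b' -> output (1, 'b'), add 'ab' as idx 5
Step 6: w='aa' (idx 4), next='b' -> output (4, 'b'), add 'aab' as idx 6
Step 7: w='ab' (idx 5), next='b' -> output (5, 'b'), add 'abb' as idx 7


Encoded: [(0, 'a'), (0, 'b'), (2, 'a'), (1, 'a'), (1, 'b'), (4, 'b'), (5, 'b')]


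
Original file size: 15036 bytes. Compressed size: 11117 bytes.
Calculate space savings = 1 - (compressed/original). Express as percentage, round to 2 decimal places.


ratio = compressed/original = 11117/15036 = 0.739359
savings = 1 - ratio = 1 - 0.739359 = 0.260641
as a percentage: 0.260641 * 100 = 26.06%

Space savings = 1 - 11117/15036 = 26.06%


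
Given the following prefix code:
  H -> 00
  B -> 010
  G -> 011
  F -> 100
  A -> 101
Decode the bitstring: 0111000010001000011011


Decoding step by step:
Bits 011 -> G
Bits 100 -> F
Bits 00 -> H
Bits 100 -> F
Bits 010 -> B
Bits 00 -> H
Bits 011 -> G
Bits 011 -> G


Decoded message: GFHFBHGG


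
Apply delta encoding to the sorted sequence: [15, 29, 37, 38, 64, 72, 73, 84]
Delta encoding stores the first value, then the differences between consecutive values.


First value: 15
Deltas:
  29 - 15 = 14
  37 - 29 = 8
  38 - 37 = 1
  64 - 38 = 26
  72 - 64 = 8
  73 - 72 = 1
  84 - 73 = 11


Delta encoded: [15, 14, 8, 1, 26, 8, 1, 11]


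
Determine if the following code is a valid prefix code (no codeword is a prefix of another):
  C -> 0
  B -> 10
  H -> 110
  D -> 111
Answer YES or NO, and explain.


Checking each pair (does one codeword prefix another?):
  C='0' vs B='10': no prefix
  C='0' vs H='110': no prefix
  C='0' vs D='111': no prefix
  B='10' vs C='0': no prefix
  B='10' vs H='110': no prefix
  B='10' vs D='111': no prefix
  H='110' vs C='0': no prefix
  H='110' vs B='10': no prefix
  H='110' vs D='111': no prefix
  D='111' vs C='0': no prefix
  D='111' vs B='10': no prefix
  D='111' vs H='110': no prefix
No violation found over all pairs.

YES -- this is a valid prefix code. No codeword is a prefix of any other codeword.
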